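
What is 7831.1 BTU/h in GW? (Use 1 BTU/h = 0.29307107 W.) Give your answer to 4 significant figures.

1 BTU per hour = 2.93071 × 10^-10 GW.
7831.1 × 2.93071 × 10^-10 ≈ 2.295 × 10^-6 GW.

2.295 × 10^-6 GW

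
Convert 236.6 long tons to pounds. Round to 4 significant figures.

1 long ton = 2240.00 pounds.
Thus 236.6 × 2240.00 ≈ 530000 lb.

530000 lb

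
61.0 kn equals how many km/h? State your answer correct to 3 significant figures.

1 knot = 1.85200 km/h.
61.0 × 1.85200 ≈ 113 km/h.

113 kilometers per hour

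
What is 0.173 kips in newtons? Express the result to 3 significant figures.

770 N

1 kip = 4448.22 newtons.
0.173 × 4448.22 ≈ 770 N.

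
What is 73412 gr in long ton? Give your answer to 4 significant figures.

0.004682 long tons

1 gr = 6.37755e-8 long tons.
Thus 73412 × 6.37755e-8 ≈ 0.004682 long ton.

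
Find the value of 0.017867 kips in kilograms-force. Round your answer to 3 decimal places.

8.104 kgf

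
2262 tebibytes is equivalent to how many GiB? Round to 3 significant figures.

1 tebibyte = 1024.00 GiB.
2262 × 1024.00 ≈ 2.32e+6 GiB.

2.32e+6 GiB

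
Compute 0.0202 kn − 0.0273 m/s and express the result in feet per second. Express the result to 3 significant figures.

0.0202 kn = 0.0340938 ft/s and 0.0273 m/s = 0.0895669 ft/s.
0.0340938 − 0.0895669 ≈ -0.0555 ft/s.

-0.0555 ft/s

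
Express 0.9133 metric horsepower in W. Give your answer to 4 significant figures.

1 PS = 735.499 watts.
So 0.9133 × 735.499 ≈ 671.7 W.

671.7 W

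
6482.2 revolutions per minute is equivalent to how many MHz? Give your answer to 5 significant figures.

1 revolution per minute = 1.66667 × 10^-8 megahertz.
6482.2 × 1.66667 × 10^-8 ≈ 0.00010804 MHz.

0.00010804 megahertz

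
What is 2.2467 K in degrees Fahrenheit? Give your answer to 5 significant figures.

-455.63 °F

K = (°F + 459.67) × 5/9.
Applying the formula gives -455.63 °F.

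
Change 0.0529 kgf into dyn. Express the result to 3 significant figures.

51900 dynes

1 kilogram-force = 980665 dynes.
Thus 0.0529 × 980665 ≈ 51900 dyn.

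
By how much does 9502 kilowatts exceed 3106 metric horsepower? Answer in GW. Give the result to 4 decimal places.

9502 kW = 0.00950200 GW and 3106 PS = 0.00228446 GW.
0.00950200 − 0.00228446 ≈ 0.0072 GW.

0.0072 GW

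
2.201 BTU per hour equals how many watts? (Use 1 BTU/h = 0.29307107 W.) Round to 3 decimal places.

0.645 W

1 BTU/h = 0.293071 watts.
So 2.201 × 0.293071 ≈ 0.645 W.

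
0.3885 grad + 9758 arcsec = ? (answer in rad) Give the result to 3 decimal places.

0.3885 grad = 0.00610254 rad and 9758 arcsec = 0.0473081 rad.
0.00610254 + 0.0473081 ≈ 0.053 rad.

0.053 rad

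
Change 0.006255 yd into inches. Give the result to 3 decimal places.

0.225 inches

1 yd = 36.0000 in.
0.006255 × 36.0000 ≈ 0.225 in.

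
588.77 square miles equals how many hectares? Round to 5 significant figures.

152490 ha

1 square mile = 258.999 ha.
Then 588.77 × 258.999 ≈ 152490 ha.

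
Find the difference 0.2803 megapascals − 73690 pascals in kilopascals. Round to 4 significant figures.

206.6 kPa

0.2803 MPa = 280.300 kPa and 73690 Pa = 73.6900 kPa.
280.300 − 73.6900 ≈ 206.6 kPa.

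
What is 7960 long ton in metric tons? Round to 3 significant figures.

1 long ton = 1.01605 t.
Then 7960 × 1.01605 ≈ 8090 t.

8090 t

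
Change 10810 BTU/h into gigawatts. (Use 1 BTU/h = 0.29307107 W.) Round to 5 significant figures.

3.1681 × 10^-6 GW

1 BTU per hour = 2.93071 × 10^-10 gigawatts.
So 10810 × 2.93071 × 10^-10 ≈ 3.1681 × 10^-6 GW.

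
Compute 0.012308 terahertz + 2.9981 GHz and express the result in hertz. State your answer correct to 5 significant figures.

1.5306e+10 hertz

0.012308 THz = 1.23080e+10 Hz and 2.9981 GHz = 2.99810e+9 Hz.
1.23080e+10 + 2.99810e+9 ≈ 1.5306e+10 Hz.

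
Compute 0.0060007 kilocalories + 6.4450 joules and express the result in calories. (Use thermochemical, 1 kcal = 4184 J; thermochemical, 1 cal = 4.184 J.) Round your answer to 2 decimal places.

0.0060007 kcal = 6.00070 cal and 6.4450 J = 1.54039 cal.
6.00070 + 1.54039 ≈ 7.54 cal.

7.54 calories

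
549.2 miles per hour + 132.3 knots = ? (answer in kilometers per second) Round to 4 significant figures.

549.2 mph = 0.245514 km/s and 132.3 kn = 0.0680610 km/s.
0.245514 + 0.0680610 ≈ 0.3136 km/s.

0.3136 km/s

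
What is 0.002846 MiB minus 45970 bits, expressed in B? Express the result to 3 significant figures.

0.002846 MiB = 2984.25 B and 45970 bit = 5746.25 B.
2984.25 − 5746.25 ≈ -2760 B.

-2760 bytes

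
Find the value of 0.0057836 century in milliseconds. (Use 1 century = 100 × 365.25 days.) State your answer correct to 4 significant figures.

1.825e+10 milliseconds

1 century = 3.15576e+12 ms.
Then 0.0057836 × 3.15576e+12 ≈ 1.825e+10 ms.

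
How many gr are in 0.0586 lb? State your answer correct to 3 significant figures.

410 grains

1 pound = 7000.00 gr.
Thus 0.0586 × 7000.00 ≈ 410 gr.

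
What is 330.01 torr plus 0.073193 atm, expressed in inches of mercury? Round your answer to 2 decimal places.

330.01 torr = 12.9925 inHg and 0.073193 atm = 2.19003 inHg.
12.9925 + 2.19003 ≈ 15.18 inHg.

15.18 inHg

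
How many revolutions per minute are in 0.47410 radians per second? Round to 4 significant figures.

4.527 rpm

1 radian per second = 9.54930 rpm.
So 0.47410 × 9.54930 ≈ 4.527 rpm.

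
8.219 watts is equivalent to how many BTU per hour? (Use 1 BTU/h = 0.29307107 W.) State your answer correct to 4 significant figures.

1 watt = 3.41214 BTU/h.
8.219 × 3.41214 ≈ 28.04 BTU/h.

28.04 BTU/h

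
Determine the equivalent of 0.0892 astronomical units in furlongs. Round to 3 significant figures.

1 astronomical unit = 7.43646 × 10^8 furlong.
So 0.0892 × 7.43646 × 10^8 ≈ 6.63 × 10^7 furlong.

6.63 × 10^7 furlongs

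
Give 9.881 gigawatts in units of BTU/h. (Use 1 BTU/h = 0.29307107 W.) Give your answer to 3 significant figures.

1 GW = 3.41214 × 10^9 BTU per hour.
Then 9.881 × 3.41214 × 10^9 ≈ 3.37 × 10^10 BTU/h.

3.37 × 10^10 BTU/h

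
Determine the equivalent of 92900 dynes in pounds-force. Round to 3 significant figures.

1 dyne = 2.24809e-6 lbf.
92900 × 2.24809e-6 ≈ 0.209 lbf.

0.209 pounds-force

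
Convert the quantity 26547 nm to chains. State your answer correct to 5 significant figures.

1.3196 × 10^-6 chains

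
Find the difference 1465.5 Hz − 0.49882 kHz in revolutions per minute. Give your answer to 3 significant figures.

58000 rpm

1465.5 Hz = 87930.0 rpm and 0.49882 kHz = 29929.2 rpm.
87930.0 − 29929.2 ≈ 58000 rpm.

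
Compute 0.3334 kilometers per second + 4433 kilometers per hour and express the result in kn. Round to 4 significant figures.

3042 kn

0.3334 km/s = 648.078 kn and 4433 km/h = 2393.63 kn.
648.078 + 2393.63 ≈ 3042 kn.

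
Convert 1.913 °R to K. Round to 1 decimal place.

°R = K × 9/5.
Applying the formula gives 1.1 K.

1.1 K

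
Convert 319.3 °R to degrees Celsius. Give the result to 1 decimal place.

-95.8 °C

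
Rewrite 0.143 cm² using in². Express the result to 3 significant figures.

0.0222 square inches

1 cm² = 0.155000 square inches.
So 0.143 × 0.155000 ≈ 0.0222 in².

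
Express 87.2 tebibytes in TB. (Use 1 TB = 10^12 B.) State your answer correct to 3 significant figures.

95.9 TB

1 TiB = 1.09951 terabytes.
Thus 87.2 × 1.09951 ≈ 95.9 TB.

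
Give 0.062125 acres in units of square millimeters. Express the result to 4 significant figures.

2.514e+8 square millimeters

1 acre = 4.04686e+9 square millimeters.
Then 0.062125 × 4.04686e+9 ≈ 2.514e+8 mm².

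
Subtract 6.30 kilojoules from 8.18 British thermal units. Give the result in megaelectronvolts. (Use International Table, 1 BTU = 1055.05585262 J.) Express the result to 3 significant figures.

8.18 BTU = 5.38665 × 10^16 MeV and 6.30 kJ = 3.93215 × 10^16 MeV.
5.38665 × 10^16 − 3.93215 × 10^16 ≈ 1.45 × 10^16 MeV.

1.45 × 10^16 MeV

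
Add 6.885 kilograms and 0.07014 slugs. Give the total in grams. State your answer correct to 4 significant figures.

6.885 kg = 6885.00 g and 0.07014 slug = 1023.62 g.
6885.00 + 1023.62 ≈ 7909 g.

7909 g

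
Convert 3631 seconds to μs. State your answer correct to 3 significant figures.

3.63 × 10^9 microseconds

1 second = 1.00000 × 10^6 microseconds.
Then 3631 × 1.00000 × 10^6 ≈ 3.63 × 10^9 μs.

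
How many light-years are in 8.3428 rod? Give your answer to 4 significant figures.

4.435 × 10^-15 light-years

1 rod = 5.31587 × 10^-16 light-years.
Then 8.3428 × 5.31587 × 10^-16 ≈ 4.435 × 10^-15 ly.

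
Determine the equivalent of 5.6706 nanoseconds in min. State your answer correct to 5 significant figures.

1 ns = 1.66667 × 10^-11 minutes.
Thus 5.6706 × 1.66667 × 10^-11 ≈ 9.4510 × 10^-11 min.

9.4510 × 10^-11 minutes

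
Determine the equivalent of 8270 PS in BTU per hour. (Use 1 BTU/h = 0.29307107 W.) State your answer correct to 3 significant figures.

2.08e+7 BTU per hour

1 PS = 2509.63 BTU per hour.
Then 8270 × 2509.63 ≈ 2.08e+7 BTU/h.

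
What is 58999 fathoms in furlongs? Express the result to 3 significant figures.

536 furlong

1 fathom = 0.00909091 furlongs.
Thus 58999 × 0.00909091 ≈ 536 furlong.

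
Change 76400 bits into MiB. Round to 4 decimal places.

0.0091 mebibytes

1 bit = 1.19209 × 10^-7 mebibytes.
Thus 76400 × 1.19209 × 10^-7 ≈ 0.0091 MiB.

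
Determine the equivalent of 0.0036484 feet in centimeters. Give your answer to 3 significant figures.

1 ft = 30.4800 centimeters.
So 0.0036484 × 30.4800 ≈ 0.111 cm.

0.111 cm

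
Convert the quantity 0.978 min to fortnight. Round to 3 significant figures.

4.85e-5 fortnight

1 min = 4.96032e-5 fortnights.
So 0.978 × 4.96032e-5 ≈ 4.85e-5 fortnight.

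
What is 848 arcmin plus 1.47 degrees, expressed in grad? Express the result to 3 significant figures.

848 arcmin = 15.7037 grad and 1.47 ° = 1.63333 grad.
15.7037 + 1.63333 ≈ 17.3 grad.

17.3 grad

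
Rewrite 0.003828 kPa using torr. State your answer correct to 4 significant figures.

0.02871 torr

1 kPa = 7.50062 torr.
Then 0.003828 × 7.50062 ≈ 0.02871 torr.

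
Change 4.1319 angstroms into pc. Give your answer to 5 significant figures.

1.3391e-26 parsecs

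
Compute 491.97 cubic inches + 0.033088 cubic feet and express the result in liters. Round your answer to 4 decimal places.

491.97 in³ = 8.06194 L and 0.033088 ft³ = 0.936948 L.
8.06194 + 0.936948 ≈ 8.9989 L.

8.9989 L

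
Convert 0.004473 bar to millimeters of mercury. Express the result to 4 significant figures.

3.355 millimeters of mercury

1 bar = 750.062 mmHg.
0.004473 × 750.062 ≈ 3.355 mmHg.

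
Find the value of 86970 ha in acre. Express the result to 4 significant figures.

214900 acre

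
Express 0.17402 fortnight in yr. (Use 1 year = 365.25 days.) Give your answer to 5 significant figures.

1 fortnight = 0.0383299 years.
0.17402 × 0.0383299 ≈ 0.0066702 yr.

0.0066702 years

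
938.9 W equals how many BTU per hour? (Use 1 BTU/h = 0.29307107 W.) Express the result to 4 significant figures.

1 watt = 3.41214 BTU per hour.
938.9 × 3.41214 ≈ 3204 BTU/h.

3204 BTU per hour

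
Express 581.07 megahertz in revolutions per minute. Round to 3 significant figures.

3.49e+10 revolutions per minute

1 megahertz = 6.00000e+7 rpm.
So 581.07 × 6.00000e+7 ≈ 3.49e+10 rpm.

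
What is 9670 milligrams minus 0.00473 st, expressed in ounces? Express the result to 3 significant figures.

9670 mg = 0.341099 oz and 0.00473 st = 1.05952 oz.
0.341099 − 1.05952 ≈ -0.718 oz.

-0.718 oz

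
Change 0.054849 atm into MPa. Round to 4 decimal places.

0.0056 MPa

1 atm = 0.101325 MPa.
Thus 0.054849 × 0.101325 ≈ 0.0056 MPa.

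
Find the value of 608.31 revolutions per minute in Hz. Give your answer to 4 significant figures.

10.14 Hz

1 revolution per minute = 0.0166667 hertz.
Then 608.31 × 0.0166667 ≈ 10.14 Hz.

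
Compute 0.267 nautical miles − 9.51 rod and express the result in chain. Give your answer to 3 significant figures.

22.2 chain

0.267 nmi = 24.5806 chain and 9.51 rod = 2.37750 chain.
24.5806 − 2.37750 ≈ 22.2 chain.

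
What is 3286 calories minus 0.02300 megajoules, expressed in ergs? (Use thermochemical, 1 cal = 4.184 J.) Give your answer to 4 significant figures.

3286 cal = 1.37486 × 10^11 erg and 0.02300 MJ = 2.30000 × 10^11 erg.
1.37486 × 10^11 − 2.30000 × 10^11 ≈ -9.251 × 10^10 erg.

-9.251 × 10^10 ergs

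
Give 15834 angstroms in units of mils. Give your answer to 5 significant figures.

0.062339 mils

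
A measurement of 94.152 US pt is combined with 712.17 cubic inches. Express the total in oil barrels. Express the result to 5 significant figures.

94.152 US pt = 0.280214 bbl and 712.17 in³ = 0.0734045 bbl.
0.280214 + 0.0734045 ≈ 0.35362 bbl.

0.35362 bbl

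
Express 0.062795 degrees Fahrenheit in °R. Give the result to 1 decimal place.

459.7 °R

°R = °F + 459.67.
Applying the formula gives 459.7 °R.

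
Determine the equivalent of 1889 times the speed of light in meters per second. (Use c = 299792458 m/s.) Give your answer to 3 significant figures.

1 speed of light = 2.99792 × 10^8 m/s.
Then 1889 × 2.99792 × 10^8 ≈ 5.66 × 10^11 m/s.

5.66 × 10^11 meters per second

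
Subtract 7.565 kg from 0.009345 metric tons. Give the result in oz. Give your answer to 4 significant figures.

62.79 oz

0.009345 t = 329.635 oz and 7.565 kg = 266.848 oz.
329.635 − 266.848 ≈ 62.79 oz.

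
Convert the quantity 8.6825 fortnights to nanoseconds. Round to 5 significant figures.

1.0502e+16 ns

1 fortnight = 1.20960e+15 ns.
So 8.6825 × 1.20960e+15 ≈ 1.0502e+16 ns.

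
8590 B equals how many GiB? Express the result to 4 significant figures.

8.000 × 10^-6 GiB

1 B = 9.31323 × 10^-10 GiB.
So 8590 × 9.31323 × 10^-10 ≈ 8.000 × 10^-6 GiB.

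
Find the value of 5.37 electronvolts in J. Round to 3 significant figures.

8.60e-19 J

1 electronvolt = 1.60218e-19 J.
Thus 5.37 × 1.60218e-19 ≈ 8.60e-19 J.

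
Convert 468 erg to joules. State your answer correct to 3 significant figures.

1 erg = 1.00000e-7 J.
So 468 × 1.00000e-7 ≈ 4.68e-5 J.

4.68e-5 J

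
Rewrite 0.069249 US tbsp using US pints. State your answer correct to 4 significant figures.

0.002164 US pt

1 US tbsp = 0.0312500 US pints.
0.069249 × 0.0312500 ≈ 0.002164 US pt.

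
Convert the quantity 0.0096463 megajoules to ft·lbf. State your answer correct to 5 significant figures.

7114.7 ft·lbf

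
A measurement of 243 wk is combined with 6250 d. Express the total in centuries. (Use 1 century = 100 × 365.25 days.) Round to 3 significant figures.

0.218 century

243 wk = 0.0465708 century and 6250 d = 0.171116 century.
0.0465708 + 0.171116 ≈ 0.218 century.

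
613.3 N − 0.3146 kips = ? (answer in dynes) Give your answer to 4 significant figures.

613.3 N = 6.13300e+7 dyn and 0.3146 kip = 1.39941e+8 dyn.
6.13300e+7 − 1.39941e+8 ≈ -7.861e+7 dyn.

-7.861e+7 dyn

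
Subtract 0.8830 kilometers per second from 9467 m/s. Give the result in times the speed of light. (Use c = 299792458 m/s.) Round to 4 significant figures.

9467 m/s = 3.15785e-5 c and 0.8830 km/s = 2.94537e-6 c.
3.15785e-5 − 2.94537e-6 ≈ 2.863e-5 c.

2.863e-5 c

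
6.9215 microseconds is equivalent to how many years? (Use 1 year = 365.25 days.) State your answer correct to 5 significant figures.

1 μs = 3.16881e-14 yr.
So 6.9215 × 3.16881e-14 ≈ 2.1933e-13 yr.

2.1933e-13 years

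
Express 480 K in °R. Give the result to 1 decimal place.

°R = K × 9/5.
Applying the formula gives 864.0 °R.

864.0 °R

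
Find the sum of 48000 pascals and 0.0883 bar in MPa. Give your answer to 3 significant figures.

48000 Pa = 0.0480000 MPa and 0.0883 bar = 0.00883000 MPa.
0.0480000 + 0.00883000 ≈ 0.0568 MPa.

0.0568 megapascals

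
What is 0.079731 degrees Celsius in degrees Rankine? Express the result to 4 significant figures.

491.8 °R

°R = (°C + 273.15) × 9/5.
Applying the formula gives 491.8 °R.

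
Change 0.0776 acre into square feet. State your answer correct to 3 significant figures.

1 acre = 43560.0 square feet.
So 0.0776 × 43560.0 ≈ 3380 ft².

3380 square feet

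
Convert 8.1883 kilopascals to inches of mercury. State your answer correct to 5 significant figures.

2.4180 inches of mercury

1 kPa = 0.295300 inches of mercury.
Thus 8.1883 × 0.295300 ≈ 2.4180 inHg.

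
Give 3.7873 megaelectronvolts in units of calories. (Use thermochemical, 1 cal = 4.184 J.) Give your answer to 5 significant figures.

1 MeV = 3.82929e-14 calories.
3.7873 × 3.82929e-14 ≈ 1.4503e-13 cal.

1.4503e-13 cal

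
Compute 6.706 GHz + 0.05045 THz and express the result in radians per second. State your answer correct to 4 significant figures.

6.706 GHz = 4.21350e+10 rad/s and 0.05045 THz = 3.16987e+11 rad/s.
4.21350e+10 + 3.16987e+11 ≈ 3.591e+11 rad/s.

3.591e+11 rad/s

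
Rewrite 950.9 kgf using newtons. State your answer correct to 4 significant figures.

9325 newtons

1 kgf = 9.80665 newtons.
Thus 950.9 × 9.80665 ≈ 9325 N.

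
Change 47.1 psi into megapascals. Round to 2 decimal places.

1 pound per square inch = 0.00689476 MPa.
So 47.1 × 0.00689476 ≈ 0.32 MPa.

0.32 MPa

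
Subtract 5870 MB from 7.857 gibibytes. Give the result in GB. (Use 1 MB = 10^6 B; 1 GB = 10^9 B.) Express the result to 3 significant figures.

2.57 GB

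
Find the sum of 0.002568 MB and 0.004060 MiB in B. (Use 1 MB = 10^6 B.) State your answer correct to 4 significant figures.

6825 B

0.002568 MB = 2568.00 B and 0.004060 MiB = 4257.22 B.
2568.00 + 4257.22 ≈ 6825 B.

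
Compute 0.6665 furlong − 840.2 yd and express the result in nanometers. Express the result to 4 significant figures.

0.6665 furlong = 1.34078e+11 nm and 840.2 yd = 7.68279e+11 nm.
1.34078e+11 − 7.68279e+11 ≈ -6.342e+11 nm.

-6.342e+11 nm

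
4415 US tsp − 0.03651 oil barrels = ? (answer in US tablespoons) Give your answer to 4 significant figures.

4415 US tsp = 1471.67 US tbsp and 0.03651 bbl = 392.556 US tbsp.
1471.67 − 392.556 ≈ 1079 US tbsp.

1079 US tbsp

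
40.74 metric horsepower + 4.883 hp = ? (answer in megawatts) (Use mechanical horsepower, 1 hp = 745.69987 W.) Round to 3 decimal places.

40.74 PS = 0.0299642 MW and 4.883 hp = 0.00364125 MW.
0.0299642 + 0.00364125 ≈ 0.034 MW.

0.034 MW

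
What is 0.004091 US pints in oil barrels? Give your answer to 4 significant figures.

1 US pint = 0.00297619 oil barrels.
Then 0.004091 × 0.00297619 ≈ 1.218 × 10^-5 bbl.

1.218 × 10^-5 oil barrels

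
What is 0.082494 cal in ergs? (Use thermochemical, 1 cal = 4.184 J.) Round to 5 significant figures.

3.4515e+6 erg

1 cal = 4.18400e+7 ergs.
So 0.082494 × 4.18400e+7 ≈ 3.4515e+6 erg.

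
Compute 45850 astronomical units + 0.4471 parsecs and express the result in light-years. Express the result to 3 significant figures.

45850 au = 0.725003 ly and 0.4471 pc = 1.45825 ly.
0.725003 + 1.45825 ≈ 2.18 ly.

2.18 ly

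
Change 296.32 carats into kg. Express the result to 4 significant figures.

0.05926 kg

1 ct = 0.000200000 kg.
Then 296.32 × 0.000200000 ≈ 0.05926 kg.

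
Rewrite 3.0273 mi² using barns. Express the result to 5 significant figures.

1 mi² = 2.58999 × 10^34 barns.
Then 3.0273 × 2.58999 × 10^34 ≈ 7.8407 × 10^34 barn.

7.8407 × 10^34 barns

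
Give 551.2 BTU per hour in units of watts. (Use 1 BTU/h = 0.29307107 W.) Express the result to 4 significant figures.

161.5 watts

1 BTU per hour = 0.293071 watts.
So 551.2 × 0.293071 ≈ 161.5 W.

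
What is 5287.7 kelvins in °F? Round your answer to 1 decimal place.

K = (°F + 459.67) × 5/9.
Applying the formula gives 9058.2 °F.

9058.2 degrees Fahrenheit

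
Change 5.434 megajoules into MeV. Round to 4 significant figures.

3.392e+19 MeV

1 MJ = 6.24151e+18 MeV.
5.434 × 6.24151e+18 ≈ 3.392e+19 MeV.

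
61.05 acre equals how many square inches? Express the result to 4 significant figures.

1 acre = 6.27264 × 10^6 square inches.
So 61.05 × 6.27264 × 10^6 ≈ 3.829 × 10^8 in².

3.829 × 10^8 square inches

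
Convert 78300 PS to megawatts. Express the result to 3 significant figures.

57.6 megawatts

1 metric horsepower = 0.000735499 MW.
So 78300 × 0.000735499 ≈ 57.6 MW.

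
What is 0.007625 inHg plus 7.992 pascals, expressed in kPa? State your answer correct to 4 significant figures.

0.007625 inHg = 0.0258212 kPa and 7.992 Pa = 0.00799200 kPa.
0.0258212 + 0.00799200 ≈ 0.03381 kPa.

0.03381 kilopascals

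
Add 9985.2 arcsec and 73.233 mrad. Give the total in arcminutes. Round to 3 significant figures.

418 arcminutes

9985.2 arcsec = 166.420 arcmin and 73.233 mrad = 251.757 arcmin.
166.420 + 251.757 ≈ 418 arcmin.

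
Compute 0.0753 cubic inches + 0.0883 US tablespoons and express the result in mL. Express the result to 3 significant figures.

0.0753 in³ = 1.23395 mL and 0.0883 US tbsp = 1.30567 mL.
1.23395 + 1.30567 ≈ 2.54 mL.

2.54 mL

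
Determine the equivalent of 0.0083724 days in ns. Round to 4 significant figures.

7.234 × 10^11 ns

1 day = 8.64000 × 10^13 nanoseconds.
Thus 0.0083724 × 8.64000 × 10^13 ≈ 7.234 × 10^11 ns.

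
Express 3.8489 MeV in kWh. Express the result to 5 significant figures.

1.7129e-19 kilowatt-hours

1 megaelectronvolt = 4.45049e-20 kilowatt-hours.
Thus 3.8489 × 4.45049e-20 ≈ 1.7129e-19 kWh.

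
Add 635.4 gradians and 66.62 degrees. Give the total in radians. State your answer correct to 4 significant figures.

11.14 radians

635.4 grad = 9.98084 rad and 66.62 ° = 1.16274 rad.
9.98084 + 1.16274 ≈ 11.14 rad.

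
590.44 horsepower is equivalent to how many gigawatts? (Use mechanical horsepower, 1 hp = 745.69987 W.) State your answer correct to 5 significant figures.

0.00044029 GW

1 horsepower = 7.45700 × 10^-7 GW.
Thus 590.44 × 7.45700 × 10^-7 ≈ 0.00044029 GW.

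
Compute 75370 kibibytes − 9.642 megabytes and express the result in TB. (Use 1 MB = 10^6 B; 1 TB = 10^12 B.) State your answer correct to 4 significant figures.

6.754e-5 terabytes

75370 KiB = 7.71789e-5 TB and 9.642 MB = 9.64200e-6 TB.
7.71789e-5 − 9.64200e-6 ≈ 6.754e-5 TB.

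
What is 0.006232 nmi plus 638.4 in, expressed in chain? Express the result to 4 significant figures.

1.380 chain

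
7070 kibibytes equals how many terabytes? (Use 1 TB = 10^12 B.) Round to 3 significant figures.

1 KiB = 1.02400e-9 TB.
Thus 7070 × 1.02400e-9 ≈ 7.24e-6 TB.

7.24e-6 TB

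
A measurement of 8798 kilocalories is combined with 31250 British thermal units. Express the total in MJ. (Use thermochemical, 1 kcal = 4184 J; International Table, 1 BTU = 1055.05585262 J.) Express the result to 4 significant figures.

8798 kcal = 36.8108 MJ and 31250 BTU = 32.9705 MJ.
36.8108 + 32.9705 ≈ 69.78 MJ.

69.78 MJ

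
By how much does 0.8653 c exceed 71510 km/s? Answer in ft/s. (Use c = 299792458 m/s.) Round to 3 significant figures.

6.16 × 10^8 ft/s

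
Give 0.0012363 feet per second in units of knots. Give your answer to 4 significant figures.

0.0007325 kn

1 foot per second = 0.592484 knots.
0.0012363 × 0.592484 ≈ 0.0007325 kn.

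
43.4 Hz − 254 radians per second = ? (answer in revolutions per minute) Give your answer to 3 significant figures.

178 rpm

43.4 Hz = 2604.00 rpm and 254 rad/s = 2425.52 rpm.
2604.00 − 2425.52 ≈ 178 rpm.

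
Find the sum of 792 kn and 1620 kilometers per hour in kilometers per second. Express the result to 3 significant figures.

792 kn = 0.407440 km/s and 1620 km/h = 0.450000 km/s.
0.407440 + 0.450000 ≈ 0.857 km/s.

0.857 kilometers per second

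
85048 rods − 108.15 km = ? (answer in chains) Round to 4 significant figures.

15890 chains

85048 rod = 21262.0 chain and 108.15 km = 5376.10 chain.
21262.0 − 5376.10 ≈ 15890 chain.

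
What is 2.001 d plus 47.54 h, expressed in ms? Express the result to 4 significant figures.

2.001 d = 1.72886 × 10^8 ms and 47.54 h = 1.71144 × 10^8 ms.
1.72886 × 10^8 + 1.71144 × 10^8 ≈ 3.440 × 10^8 ms.

3.440 × 10^8 milliseconds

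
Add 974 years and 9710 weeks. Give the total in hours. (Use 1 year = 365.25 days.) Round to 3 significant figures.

1.02e+7 hours

974 yr = 8.53808e+6 h and 9710 wk = 1.63128e+6 h.
8.53808e+6 + 1.63128e+6 ≈ 1.02e+7 h.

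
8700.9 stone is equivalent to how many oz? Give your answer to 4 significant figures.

1 stone = 224.000 oz.
So 8700.9 × 224.000 ≈ 1.949e+6 oz.

1.949e+6 oz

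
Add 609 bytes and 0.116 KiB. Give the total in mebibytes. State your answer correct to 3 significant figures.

609 B = 0.000580788 MiB and 0.116 KiB = 0.000113281 MiB.
0.000580788 + 0.000113281 ≈ 0.000694 MiB.

0.000694 mebibytes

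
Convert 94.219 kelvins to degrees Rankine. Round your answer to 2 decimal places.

°R = K × 9/5.
Applying the formula gives 169.59 °R.

169.59 °R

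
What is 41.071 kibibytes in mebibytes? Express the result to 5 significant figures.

1 KiB = 0.0009765625 MiB.
Thus 41.071 × 0.0009765625 ≈ 0.040108 MiB.

0.040108 mebibytes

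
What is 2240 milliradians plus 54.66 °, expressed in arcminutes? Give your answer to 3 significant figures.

11000 arcmin

2240 mrad = 7700.55 arcmin and 54.66 ° = 3279.60 arcmin.
7700.55 + 3279.60 ≈ 11000 arcmin.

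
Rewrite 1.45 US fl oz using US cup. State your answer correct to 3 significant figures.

1 US fluid ounce = 0.125000 US cups.
Thus 1.45 × 0.125000 ≈ 0.181 US cup.

0.181 US cup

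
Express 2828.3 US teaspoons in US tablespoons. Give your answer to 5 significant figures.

1 US tsp = 0.333333 US tablespoons.
2828.3 × 0.333333 ≈ 942.77 US tbsp.

942.77 US tbsp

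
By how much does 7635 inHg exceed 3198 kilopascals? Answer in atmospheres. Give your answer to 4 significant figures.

7635 inHg = 255.170 atm and 3198 kPa = 31.5618 atm.
255.170 − 31.5618 ≈ 223.6 atm.

223.6 atmospheres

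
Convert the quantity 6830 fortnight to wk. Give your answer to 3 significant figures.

13700 weeks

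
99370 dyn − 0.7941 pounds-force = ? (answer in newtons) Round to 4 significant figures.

-2.539 N

99370 dyn = 0.993700 N and 0.7941 lbf = 3.53233 N.
0.993700 − 3.53233 ≈ -2.539 N.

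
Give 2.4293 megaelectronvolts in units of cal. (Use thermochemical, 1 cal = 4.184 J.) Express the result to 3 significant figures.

9.30 × 10^-14 calories

1 MeV = 3.82929 × 10^-14 cal.
2.4293 × 3.82929 × 10^-14 ≈ 9.30 × 10^-14 cal.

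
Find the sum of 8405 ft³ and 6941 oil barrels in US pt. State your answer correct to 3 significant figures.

8405 ft³ = 502990 US pt and 6941 bbl = 2.33218e+6 US pt.
502990 + 2.33218e+6 ≈ 2.84e+6 US pt.

2.84e+6 US pt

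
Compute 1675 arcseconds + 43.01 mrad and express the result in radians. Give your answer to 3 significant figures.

0.0511 radians

1675 arcsec = 0.00812063 rad and 43.01 mrad = 0.0430100 rad.
0.00812063 + 0.0430100 ≈ 0.0511 rad.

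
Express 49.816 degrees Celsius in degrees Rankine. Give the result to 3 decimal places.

581.339 degrees Rankine

°R = (°C + 273.15) × 9/5.
Applying the formula gives 581.339 °R.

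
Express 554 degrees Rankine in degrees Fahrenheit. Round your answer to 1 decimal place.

94.3 degrees Fahrenheit

°R = °F + 459.67.
Applying the formula gives 94.3 °F.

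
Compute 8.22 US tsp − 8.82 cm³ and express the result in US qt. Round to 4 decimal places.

0.0335 US qt

8.22 US tsp = 0.0428125 US qt and 8.82 cm³ = 0.00931999 US qt.
0.0428125 − 0.00931999 ≈ 0.0335 US qt.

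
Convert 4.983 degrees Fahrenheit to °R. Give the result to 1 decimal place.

464.7 degrees Rankine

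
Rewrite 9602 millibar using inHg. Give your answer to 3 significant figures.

284 inHg

1 mbar = 0.0295300 inHg.
9602 × 0.0295300 ≈ 284 inHg.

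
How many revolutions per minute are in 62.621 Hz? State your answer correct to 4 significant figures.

3757 revolutions per minute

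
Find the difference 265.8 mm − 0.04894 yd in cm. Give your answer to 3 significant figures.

265.8 mm = 26.5800 cm and 0.04894 yd = 4.47507 cm.
26.5800 − 4.47507 ≈ 22.1 cm.

22.1 cm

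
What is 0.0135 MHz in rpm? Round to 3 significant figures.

1 megahertz = 6.00000e+7 revolutions per minute.
0.0135 × 6.00000e+7 ≈ 810000 rpm.

810000 rpm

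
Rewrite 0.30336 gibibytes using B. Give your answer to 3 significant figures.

1 gibibyte = 1.07374 × 10^9 bytes.
Thus 0.30336 × 1.07374 × 10^9 ≈ 3.26 × 10^8 B.

3.26 × 10^8 bytes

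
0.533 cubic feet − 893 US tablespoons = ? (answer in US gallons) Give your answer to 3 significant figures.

0.499 US gallons

0.533 ft³ = 3.98712 US gal and 893 US tbsp = 3.48828 US gal.
3.98712 − 3.48828 ≈ 0.499 US gal.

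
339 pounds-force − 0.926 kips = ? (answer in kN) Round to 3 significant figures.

339 lbf = 1.50795 kN and 0.926 kip = 4.11905 kN.
1.50795 − 4.11905 ≈ -2.61 kN.

-2.61 kilonewtons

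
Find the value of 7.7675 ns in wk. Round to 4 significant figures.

1 ns = 1.65344e-15 wk.
So 7.7675 × 1.65344e-15 ≈ 1.284e-14 wk.

1.284e-14 weeks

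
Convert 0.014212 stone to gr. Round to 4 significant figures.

1393 gr

1 stone = 98000.0 gr.
So 0.014212 × 98000.0 ≈ 1393 gr.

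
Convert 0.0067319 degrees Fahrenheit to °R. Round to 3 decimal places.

°R = °F + 459.67.
Applying the formula gives 459.677 °R.

459.677 °R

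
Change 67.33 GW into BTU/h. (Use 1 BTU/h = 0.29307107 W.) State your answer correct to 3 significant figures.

2.30 × 10^11 BTU/h

1 GW = 3.41214 × 10^9 BTU per hour.
67.33 × 3.41214 × 10^9 ≈ 2.30 × 10^11 BTU/h.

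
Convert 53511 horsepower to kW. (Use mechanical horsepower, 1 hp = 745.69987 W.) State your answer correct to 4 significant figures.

1 hp = 0.745700 kW.
So 53511 × 0.745700 ≈ 39900 kW.

39900 kW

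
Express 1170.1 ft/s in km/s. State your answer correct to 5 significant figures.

0.35665 km/s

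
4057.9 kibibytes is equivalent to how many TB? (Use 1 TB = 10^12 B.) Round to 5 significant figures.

1 kibibyte = 1.02400 × 10^-9 TB.
4057.9 × 1.02400 × 10^-9 ≈ 4.1553 × 10^-6 TB.

4.1553 × 10^-6 terabytes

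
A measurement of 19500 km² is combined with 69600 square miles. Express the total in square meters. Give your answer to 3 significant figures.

2.00 × 10^11 m²

19500 km² = 1.95000 × 10^10 m² and 69600 mi² = 1.80263 × 10^11 m².
1.95000 × 10^10 + 1.80263 × 10^11 ≈ 2.00 × 10^11 m².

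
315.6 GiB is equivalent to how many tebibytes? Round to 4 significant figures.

1 gibibyte = 0.0009765625 TiB.
315.6 × 0.0009765625 ≈ 0.3082 TiB.

0.3082 TiB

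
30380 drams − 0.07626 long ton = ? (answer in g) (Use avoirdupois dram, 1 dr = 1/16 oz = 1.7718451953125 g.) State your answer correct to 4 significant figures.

30380 dr = 53828.66 g and 0.07626 long ton = 77483.74 g.
53828.66 − 77483.74 ≈ -23660 g.

-23660 g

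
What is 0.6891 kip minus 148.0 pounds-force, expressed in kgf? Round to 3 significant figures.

0.6891 kip = 312.571 kgf and 148.0 lbf = 67.1317 kgf.
312.571 − 67.1317 ≈ 245 kgf.

245 kgf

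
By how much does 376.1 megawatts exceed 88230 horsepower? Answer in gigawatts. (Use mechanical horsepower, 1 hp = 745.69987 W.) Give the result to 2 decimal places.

376.1 MW = 0.376100 GW and 88230 hp = 0.0657931 GW.
0.376100 − 0.0657931 ≈ 0.31 GW.

0.31 GW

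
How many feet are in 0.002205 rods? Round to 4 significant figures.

0.03638 feet

1 rod = 16.5000 ft.
Then 0.002205 × 16.5000 ≈ 0.03638 ft.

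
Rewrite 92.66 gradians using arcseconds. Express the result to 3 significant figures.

300000 arcsec

1 grad = 3240.00 arcseconds.
Then 92.66 × 3240.00 ≈ 300000 arcsec.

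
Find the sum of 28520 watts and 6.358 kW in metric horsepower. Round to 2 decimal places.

47.42 PS

28520 W = 38.7764 PS and 6.358 kW = 8.64447 PS.
38.7764 + 8.64447 ≈ 47.42 PS.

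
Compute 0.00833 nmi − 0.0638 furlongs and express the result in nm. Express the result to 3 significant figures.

2.59e+9 nanometers

0.00833 nmi = 1.54272e+10 nm and 0.0638 furlong = 1.28345e+10 nm.
1.54272e+10 − 1.28345e+10 ≈ 2.59e+9 nm.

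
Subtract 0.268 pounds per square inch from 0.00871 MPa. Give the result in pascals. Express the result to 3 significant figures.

0.00871 MPa = 8710.00 Pa and 0.268 psi = 1847.79 Pa.
8710.00 − 1847.79 ≈ 6860 Pa.

6860 pascals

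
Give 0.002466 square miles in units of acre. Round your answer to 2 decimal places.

1 square mile = 640.000 acres.
Thus 0.002466 × 640.000 ≈ 1.58 acre.

1.58 acre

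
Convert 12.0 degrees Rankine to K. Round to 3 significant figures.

6.67 K

°R = K × 9/5.
Applying the formula gives 6.67 K.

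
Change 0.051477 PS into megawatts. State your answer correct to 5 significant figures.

3.7861e-5 megawatts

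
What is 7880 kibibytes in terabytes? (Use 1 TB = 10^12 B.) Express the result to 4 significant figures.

8.069 × 10^-6 TB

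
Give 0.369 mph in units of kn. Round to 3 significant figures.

1 mile per hour = 0.868976 knots.
0.369 × 0.868976 ≈ 0.321 kn.

0.321 kn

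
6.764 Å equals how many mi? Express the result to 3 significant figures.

1 angstrom = 6.21371e-14 mi.
Then 6.764 × 6.21371e-14 ≈ 4.20e-13 mi.

4.20e-13 miles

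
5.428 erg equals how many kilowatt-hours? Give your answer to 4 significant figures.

1.508 × 10^-13 kWh

1 erg = 2.77778 × 10^-14 kWh.
So 5.428 × 2.77778 × 10^-14 ≈ 1.508 × 10^-13 kWh.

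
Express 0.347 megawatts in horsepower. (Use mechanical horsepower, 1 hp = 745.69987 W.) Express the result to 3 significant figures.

465 hp

1 megawatt = 1341.02 hp.
So 0.347 × 1341.02 ≈ 465 hp.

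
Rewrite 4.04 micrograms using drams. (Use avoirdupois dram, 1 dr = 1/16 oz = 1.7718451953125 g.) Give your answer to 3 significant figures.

2.28e-6 drams

1 microgram = 5.64383e-7 drams.
So 4.04 × 5.64383e-7 ≈ 2.28e-6 dr.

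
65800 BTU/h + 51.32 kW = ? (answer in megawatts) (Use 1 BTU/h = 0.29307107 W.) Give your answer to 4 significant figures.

65800 BTU/h = 0.0192841 MW and 51.32 kW = 0.0513200 MW.
0.0192841 + 0.0513200 ≈ 0.07060 MW.

0.07060 megawatts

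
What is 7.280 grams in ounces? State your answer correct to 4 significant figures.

1 g = 0.0352740 ounces.
Thus 7.280 × 0.0352740 ≈ 0.2568 oz.

0.2568 oz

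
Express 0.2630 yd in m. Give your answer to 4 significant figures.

0.2405 m

1 yard = 0.914400 meters.
0.2630 × 0.914400 ≈ 0.2405 m.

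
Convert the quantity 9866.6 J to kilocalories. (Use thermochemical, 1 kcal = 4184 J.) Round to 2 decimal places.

2.36 kcal

1 joule = 0.000239006 kilocalories.
So 9866.6 × 0.000239006 ≈ 2.36 kcal.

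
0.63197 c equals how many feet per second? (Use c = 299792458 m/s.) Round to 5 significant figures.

1 c = 9.83571 × 10^8 feet per second.
Thus 0.63197 × 9.83571 × 10^8 ≈ 6.2159 × 10^8 ft/s.

6.2159 × 10^8 feet per second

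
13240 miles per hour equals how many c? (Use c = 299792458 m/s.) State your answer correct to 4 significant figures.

1.974 × 10^-5 c

1 mile per hour = 1.49116 × 10^-9 times the speed of light.
Then 13240 × 1.49116 × 10^-9 ≈ 1.974 × 10^-5 c.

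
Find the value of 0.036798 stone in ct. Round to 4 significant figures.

1 st = 31751.5 carats.
So 0.036798 × 31751.5 ≈ 1168 ct.

1168 ct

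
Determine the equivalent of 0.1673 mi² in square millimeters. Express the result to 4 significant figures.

4.333 × 10^11 square millimeters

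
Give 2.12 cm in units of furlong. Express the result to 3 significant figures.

0.000105 furlong

1 cm = 4.97097e-5 furlong.
2.12 × 4.97097e-5 ≈ 0.000105 furlong.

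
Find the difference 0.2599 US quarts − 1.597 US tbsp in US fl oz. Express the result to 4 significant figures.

7.518 US fl oz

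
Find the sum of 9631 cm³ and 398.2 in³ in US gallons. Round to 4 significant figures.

4.268 US gallons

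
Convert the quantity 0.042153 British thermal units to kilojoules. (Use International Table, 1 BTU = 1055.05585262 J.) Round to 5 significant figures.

1 British thermal unit = 1.05506 kilojoules.
0.042153 × 1.05506 ≈ 0.044474 kJ.

0.044474 kJ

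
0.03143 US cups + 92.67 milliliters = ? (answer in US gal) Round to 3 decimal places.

0.026 US gal

0.03143 US cup = 0.001964375 US gal and 92.67 mL = 0.02448082 US gal.
0.001964375 + 0.02448082 ≈ 0.026 US gal.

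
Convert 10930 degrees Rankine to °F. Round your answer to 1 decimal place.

°R = °F + 459.67.
Applying the formula gives 10470.3 °F.

10470.3 degrees Fahrenheit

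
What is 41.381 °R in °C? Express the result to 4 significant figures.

°R = (°C + 273.15) × 9/5.
Applying the formula gives -250.2 °C.

-250.2 °C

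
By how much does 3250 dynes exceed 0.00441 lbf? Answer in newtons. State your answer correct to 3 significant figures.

0.0129 N

3250 dyn = 0.0325000 N and 0.00441 lbf = 0.0196167 N.
0.0325000 − 0.0196167 ≈ 0.0129 N.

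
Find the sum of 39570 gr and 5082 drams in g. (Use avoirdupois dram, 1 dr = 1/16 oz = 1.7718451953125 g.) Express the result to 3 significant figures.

11600 g

39570 gr = 2564.09 g and 5082 dr = 9004.52 g.
2564.09 + 9004.52 ≈ 11600 g.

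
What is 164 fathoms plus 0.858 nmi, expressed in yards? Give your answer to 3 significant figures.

164 fathom = 328.000 yd and 0.858 nmi = 1737.77 yd.
328.000 + 1737.77 ≈ 2070 yd.

2070 yards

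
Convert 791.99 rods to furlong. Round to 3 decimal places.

1 rod = 0.0250000 furlong.
So 791.99 × 0.0250000 ≈ 19.800 furlong.

19.800 furlong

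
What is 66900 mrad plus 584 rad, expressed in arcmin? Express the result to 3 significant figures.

66900 mrad = 229985 arcmin and 584 rad = 2.00764 × 10^6 arcmin.
229985 + 2.00764 × 10^6 ≈ 2.24 × 10^6 arcmin.

2.24 × 10^6 arcminutes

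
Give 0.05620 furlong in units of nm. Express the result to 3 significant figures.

1.13 × 10^10 nanometers

1 furlong = 2.01168 × 10^11 nm.
Then 0.05620 × 2.01168 × 10^11 ≈ 1.13 × 10^10 nm.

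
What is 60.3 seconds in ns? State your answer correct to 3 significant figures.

1 second = 1.00000e+9 nanoseconds.
60.3 × 1.00000e+9 ≈ 6.03e+10 ns.

6.03e+10 ns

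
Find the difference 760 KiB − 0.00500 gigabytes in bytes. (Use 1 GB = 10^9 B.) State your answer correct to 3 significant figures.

760 KiB = 778240 B and 0.00500 GB = 5.00000 × 10^6 B.
778240 − 5.00000 × 10^6 ≈ -4.22 × 10^6 B.

-4.22 × 10^6 bytes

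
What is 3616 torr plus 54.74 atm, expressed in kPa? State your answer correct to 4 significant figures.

3616 torr = 482.094 kPa and 54.74 atm = 5546.53 kPa.
482.094 + 5546.53 ≈ 6029 kPa.

6029 kPa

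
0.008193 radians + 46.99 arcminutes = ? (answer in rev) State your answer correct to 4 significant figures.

0.008193 rad = 0.00130396 rev and 46.99 arcmin = 0.00217546 rev.
0.00130396 + 0.00217546 ≈ 0.003479 rev.

0.003479 rev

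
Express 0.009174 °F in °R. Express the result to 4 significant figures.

°R = °F + 459.67.
Applying the formula gives 459.7 °R.

459.7 °R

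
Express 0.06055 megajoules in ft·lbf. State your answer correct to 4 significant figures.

44660 ft·lbf

1 megajoule = 737562 ft·lbf.
Then 0.06055 × 737562 ≈ 44660 ft·lbf.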